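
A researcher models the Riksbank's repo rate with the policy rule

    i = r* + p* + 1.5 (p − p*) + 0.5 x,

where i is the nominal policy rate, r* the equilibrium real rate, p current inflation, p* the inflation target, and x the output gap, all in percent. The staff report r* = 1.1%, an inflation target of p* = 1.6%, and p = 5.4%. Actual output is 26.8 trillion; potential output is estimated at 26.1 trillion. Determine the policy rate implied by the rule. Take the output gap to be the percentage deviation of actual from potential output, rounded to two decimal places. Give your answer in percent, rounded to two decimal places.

9.74%

Output gap = 100 × (26.8 − 26.1) / 26.1 = 2.68%.
i = 1.10 + 1.60 + 1.5 × (5.40 − 1.60) + 0.5 × 2.68
   = 1.10 + 1.6 + 5.7 + 1.34 = 9.74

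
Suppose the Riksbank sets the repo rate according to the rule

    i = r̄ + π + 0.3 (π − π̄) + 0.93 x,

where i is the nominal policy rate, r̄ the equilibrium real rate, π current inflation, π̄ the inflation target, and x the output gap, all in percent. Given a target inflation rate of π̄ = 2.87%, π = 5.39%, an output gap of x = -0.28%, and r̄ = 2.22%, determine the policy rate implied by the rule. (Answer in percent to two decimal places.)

8.11%

i = 2.22 + 5.39 + 0.3 × (5.39 − 2.87) + 0.93 × (-0.28)
   = 2.22 + 5.39 + 0.756 − 0.2604 = 8.11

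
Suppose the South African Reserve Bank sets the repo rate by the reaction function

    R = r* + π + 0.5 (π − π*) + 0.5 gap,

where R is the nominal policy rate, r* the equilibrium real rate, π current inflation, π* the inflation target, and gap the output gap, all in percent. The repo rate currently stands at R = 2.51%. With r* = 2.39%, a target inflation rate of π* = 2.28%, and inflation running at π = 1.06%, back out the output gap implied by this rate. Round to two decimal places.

0.5 gap = 2.51 − 2.39 − 1.06 − 0.5 × (1.06 − 2.28) = -0.33
gap = -0.33 / 0.5 = -0.66

-0.66%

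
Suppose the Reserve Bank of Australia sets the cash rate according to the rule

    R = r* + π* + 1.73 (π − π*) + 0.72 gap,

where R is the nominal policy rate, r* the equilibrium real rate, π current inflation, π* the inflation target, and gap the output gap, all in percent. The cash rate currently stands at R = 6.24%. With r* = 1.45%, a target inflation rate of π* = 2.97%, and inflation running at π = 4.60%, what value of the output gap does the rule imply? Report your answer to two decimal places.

0.72 gap = 6.24 − 1.45 − 2.97 − 1.73 × (4.60 − 2.97) = -0.9999
gap = -0.9999 / 0.72 = -1.39

-1.39%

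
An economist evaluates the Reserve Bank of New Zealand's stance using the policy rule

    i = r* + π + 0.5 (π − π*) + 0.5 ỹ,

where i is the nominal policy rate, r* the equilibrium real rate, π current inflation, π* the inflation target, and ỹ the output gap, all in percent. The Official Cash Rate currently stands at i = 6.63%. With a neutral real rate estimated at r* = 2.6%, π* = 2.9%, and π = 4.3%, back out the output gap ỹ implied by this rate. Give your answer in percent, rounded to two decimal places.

-1.94%

0.5 ỹ = 6.63 − 2.6 − 4.3 − 0.5 × (4.3 − 2.9) = -0.97
ỹ = -0.97 / 0.5 = -1.94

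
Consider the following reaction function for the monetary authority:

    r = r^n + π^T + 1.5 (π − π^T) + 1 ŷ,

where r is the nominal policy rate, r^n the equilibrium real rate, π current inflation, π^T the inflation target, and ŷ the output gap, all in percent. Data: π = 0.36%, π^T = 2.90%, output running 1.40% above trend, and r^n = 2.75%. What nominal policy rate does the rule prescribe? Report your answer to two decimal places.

Output 1.40% above potential → ŷ = 1.40.
r = 2.75 + 2.90 + 1.5 × (0.36 − 2.90) + 1 × 1.40
   = 2.75 + 2.9 − 3.81 + 1.4 = 3.24

3.24%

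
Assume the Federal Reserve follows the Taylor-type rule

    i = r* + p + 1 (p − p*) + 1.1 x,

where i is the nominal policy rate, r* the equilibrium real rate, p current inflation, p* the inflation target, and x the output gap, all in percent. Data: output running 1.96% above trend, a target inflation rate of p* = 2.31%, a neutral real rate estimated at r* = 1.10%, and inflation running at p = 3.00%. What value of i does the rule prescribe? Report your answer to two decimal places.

6.95%

Output 1.96% above potential → x = 1.96.
i = 1.10 + 3.00 + 1 × (3.00 − 2.31) + 1.1 × 1.96
   = 1.10 + 3 + 0.69 + 2.156 = 6.95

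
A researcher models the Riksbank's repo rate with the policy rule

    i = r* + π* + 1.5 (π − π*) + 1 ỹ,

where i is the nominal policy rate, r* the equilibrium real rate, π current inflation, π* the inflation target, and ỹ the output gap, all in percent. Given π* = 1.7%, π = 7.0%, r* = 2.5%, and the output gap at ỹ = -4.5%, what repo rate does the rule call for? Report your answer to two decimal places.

i = 2.5 + 1.7 + 1.5 × (7.0 − 1.7) + 1 × (-4.5)
   = 2.5 + 1.7 + 7.95 − 4.5 = 7.65

7.65%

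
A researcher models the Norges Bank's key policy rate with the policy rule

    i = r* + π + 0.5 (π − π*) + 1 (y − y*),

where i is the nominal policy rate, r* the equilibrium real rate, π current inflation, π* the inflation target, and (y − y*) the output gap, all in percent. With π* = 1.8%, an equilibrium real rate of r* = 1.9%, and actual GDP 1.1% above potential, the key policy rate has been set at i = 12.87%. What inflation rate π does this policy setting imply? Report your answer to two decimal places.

Output 1.1% above potential → (y − y*) = 1.1.
Collecting π: i = r* + (1 + 0.5) π − 0.5 π* + 1 (y − y*)
1.5 π = 12.87 − 1.9 + 0.5 × 1.8 − 1 × 1.1 = 10.77
π = 10.77 / 1.5 = 7.18

7.18%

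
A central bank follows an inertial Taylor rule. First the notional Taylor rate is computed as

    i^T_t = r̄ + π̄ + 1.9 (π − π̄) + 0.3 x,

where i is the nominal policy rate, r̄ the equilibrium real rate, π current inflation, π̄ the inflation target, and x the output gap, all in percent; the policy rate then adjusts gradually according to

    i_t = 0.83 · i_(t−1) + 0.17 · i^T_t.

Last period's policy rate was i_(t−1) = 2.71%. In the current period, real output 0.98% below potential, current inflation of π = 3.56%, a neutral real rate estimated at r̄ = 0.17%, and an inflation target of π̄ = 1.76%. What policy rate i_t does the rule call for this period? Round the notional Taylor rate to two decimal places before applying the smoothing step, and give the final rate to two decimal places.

3.11%

Output 0.98% below potential → x = -0.98.
i^T_t = 0.17 + 1.76 + 1.9 × (3.56 − 1.76) + 0.3 × (-0.98)
   = 0.17 + 1.76 + 3.42 − 0.294 = 5.06
i_t = 0.83 × 2.71 + 0.17 × 5.06 = 2.2493 + 0.8602 = 3.11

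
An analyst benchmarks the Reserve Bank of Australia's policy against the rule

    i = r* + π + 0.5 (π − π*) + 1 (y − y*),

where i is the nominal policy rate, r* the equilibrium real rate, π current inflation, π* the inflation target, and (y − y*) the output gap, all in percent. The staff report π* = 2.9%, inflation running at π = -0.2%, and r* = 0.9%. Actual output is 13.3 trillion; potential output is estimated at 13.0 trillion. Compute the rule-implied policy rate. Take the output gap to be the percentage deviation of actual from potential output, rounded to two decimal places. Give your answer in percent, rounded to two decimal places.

1.46%

Output gap = 100 × (13.3 − 13.0) / 13.0 = 2.31%.
i = 0.90 + (-0.20) + 0.5 × (-0.20 − 2.90) + 1 × 2.31
   = 0.90 − 0.2 − 1.55 + 2.31 = 1.46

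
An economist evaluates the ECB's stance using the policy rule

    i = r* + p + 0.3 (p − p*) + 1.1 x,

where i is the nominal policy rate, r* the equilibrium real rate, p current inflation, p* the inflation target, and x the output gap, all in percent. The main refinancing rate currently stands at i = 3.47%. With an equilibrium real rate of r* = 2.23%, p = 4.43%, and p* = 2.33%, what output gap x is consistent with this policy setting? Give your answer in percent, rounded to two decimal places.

-3.47%

1.1 x = 3.47 − 2.23 − 4.43 − 0.3 × (4.43 − 2.33) = -3.82
x = -3.82 / 1.1 = -3.47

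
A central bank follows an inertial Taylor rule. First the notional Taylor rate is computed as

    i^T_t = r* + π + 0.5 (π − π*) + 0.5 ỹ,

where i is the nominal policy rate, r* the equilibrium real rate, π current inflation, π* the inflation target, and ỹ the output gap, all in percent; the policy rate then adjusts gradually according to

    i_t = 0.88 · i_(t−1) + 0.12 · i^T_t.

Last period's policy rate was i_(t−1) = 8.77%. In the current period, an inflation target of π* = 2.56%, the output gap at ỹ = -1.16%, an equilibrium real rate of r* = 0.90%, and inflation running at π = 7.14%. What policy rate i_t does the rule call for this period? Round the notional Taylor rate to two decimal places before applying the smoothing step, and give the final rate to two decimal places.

8.89%

i^T_t = 0.90 + 7.14 + 0.5 × (7.14 − 2.56) + 0.5 × (-1.16)
   = 0.90 + 7.14 + 2.29 − 0.58 = 9.75
i_t = 0.88 × 8.77 + 0.12 × 9.75 = 7.7176 + 1.17 = 8.89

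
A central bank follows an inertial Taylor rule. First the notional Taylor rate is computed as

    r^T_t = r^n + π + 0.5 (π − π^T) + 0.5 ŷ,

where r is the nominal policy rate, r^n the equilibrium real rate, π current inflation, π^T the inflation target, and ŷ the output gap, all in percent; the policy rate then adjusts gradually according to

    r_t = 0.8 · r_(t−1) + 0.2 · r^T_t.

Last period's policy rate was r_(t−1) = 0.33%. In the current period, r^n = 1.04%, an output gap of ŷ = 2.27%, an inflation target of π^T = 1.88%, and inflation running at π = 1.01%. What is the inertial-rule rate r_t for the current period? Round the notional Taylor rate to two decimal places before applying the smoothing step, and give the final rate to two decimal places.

0.81%

r^T_t = 1.04 + 1.01 + 0.5 × (1.01 − 1.88) + 0.5 × 2.27
   = 1.04 + 1.01 − 0.435 + 1.135 = 2.75
r_t = 0.8 × 0.33 + 0.2 × 2.75 = 0.264 + 0.55 = 0.81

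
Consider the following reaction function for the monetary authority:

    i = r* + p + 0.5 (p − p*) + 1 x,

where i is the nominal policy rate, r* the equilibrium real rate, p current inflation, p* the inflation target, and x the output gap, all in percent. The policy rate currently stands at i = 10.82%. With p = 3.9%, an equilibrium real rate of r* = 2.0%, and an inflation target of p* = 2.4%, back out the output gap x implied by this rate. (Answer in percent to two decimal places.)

1 x = 10.82 − 2.0 − 3.9 − 0.5 × (3.9 − 2.4) = 4.17
x = 4.17 / 1 = 4.17

4.17%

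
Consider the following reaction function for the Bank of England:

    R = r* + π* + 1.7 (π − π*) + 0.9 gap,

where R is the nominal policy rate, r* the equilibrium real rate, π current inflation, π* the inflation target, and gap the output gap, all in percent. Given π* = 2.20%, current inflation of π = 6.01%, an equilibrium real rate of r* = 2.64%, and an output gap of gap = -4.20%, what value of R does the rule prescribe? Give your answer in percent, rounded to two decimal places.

7.54%

R = 2.64 + 2.20 + 1.7 × (6.01 − 2.20) + 0.9 × (-4.20)
   = 2.64 + 2.2 + 6.477 − 3.78 = 7.54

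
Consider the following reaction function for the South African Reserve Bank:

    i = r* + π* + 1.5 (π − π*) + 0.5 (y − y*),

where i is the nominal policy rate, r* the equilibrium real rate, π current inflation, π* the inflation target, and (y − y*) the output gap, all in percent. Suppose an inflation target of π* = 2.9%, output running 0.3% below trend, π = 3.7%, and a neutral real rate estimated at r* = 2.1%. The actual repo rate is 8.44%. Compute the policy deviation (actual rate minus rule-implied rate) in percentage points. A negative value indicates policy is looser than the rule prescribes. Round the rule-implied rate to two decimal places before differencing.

2.39 pp

Output 0.3% below potential → (y − y*) = -0.3.
i = 2.1 + 2.9 + 1.5 × (3.7 − 2.9) + 0.5 × (-0.3)
   = 2.1 + 2.9 + 1.2 − 0.15 = 6.05
Deviation = 8.44 − 6.05 = 2.39 pp.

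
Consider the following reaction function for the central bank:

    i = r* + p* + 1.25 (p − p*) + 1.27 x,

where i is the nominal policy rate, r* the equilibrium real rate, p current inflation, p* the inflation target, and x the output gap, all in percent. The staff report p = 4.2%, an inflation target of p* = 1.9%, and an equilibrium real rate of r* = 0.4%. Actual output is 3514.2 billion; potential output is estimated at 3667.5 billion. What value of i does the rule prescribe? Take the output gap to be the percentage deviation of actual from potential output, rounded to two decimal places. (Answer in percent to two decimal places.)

Output gap = 100 × (3514.2 − 3667.5) / 3667.5 = -4.18%.
i = 0.40 + 1.90 + 1.25 × (4.20 − 1.90) + 1.27 × (-4.18)
   = 0.40 + 1.9 + 2.875 − 5.3086 = -0.13

-0.13%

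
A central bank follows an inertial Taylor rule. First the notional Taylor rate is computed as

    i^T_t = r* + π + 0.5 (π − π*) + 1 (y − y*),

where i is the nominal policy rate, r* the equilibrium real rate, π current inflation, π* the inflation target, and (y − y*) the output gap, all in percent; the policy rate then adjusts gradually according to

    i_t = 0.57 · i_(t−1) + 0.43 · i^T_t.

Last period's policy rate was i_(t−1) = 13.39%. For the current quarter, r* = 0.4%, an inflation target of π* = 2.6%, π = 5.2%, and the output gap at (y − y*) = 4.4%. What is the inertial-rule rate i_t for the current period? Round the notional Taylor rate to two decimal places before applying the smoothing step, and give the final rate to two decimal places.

i^T_t = 0.4 + 5.2 + 0.5 × (5.2 − 2.6) + 1 × 4.4
   = 0.4 + 5.2 + 1.3 + 4.4 = 11.30
i_t = 0.57 × 13.39 + 0.43 × 11.30 = 7.6323 + 4.859 = 12.49

12.49%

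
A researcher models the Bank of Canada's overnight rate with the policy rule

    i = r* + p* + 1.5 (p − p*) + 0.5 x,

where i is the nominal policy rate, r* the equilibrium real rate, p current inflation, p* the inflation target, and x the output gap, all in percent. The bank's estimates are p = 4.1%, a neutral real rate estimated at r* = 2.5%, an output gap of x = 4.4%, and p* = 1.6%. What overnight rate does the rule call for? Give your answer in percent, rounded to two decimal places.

10.05%

i = 2.5 + 1.6 + 1.5 × (4.1 − 1.6) + 0.5 × 4.4
   = 2.5 + 1.6 + 3.75 + 2.2 = 10.05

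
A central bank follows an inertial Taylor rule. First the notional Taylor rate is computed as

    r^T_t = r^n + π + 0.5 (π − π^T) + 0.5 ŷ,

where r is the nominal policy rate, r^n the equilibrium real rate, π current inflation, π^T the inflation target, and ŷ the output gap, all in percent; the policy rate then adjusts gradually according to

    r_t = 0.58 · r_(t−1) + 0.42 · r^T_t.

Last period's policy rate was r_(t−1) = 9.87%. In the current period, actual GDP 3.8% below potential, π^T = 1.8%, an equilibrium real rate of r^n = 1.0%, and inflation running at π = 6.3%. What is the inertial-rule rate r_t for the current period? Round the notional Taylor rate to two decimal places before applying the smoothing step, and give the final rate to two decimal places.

8.94%

Output 3.8% below potential → ŷ = -3.8.
r^T_t = 1.0 + 6.3 + 0.5 × (6.3 − 1.8) + 0.5 × (-3.8)
   = 1.0 + 6.3 + 2.25 − 1.9 = 7.65
r_t = 0.58 × 9.87 + 0.42 × 7.65 = 5.7246 + 3.213 = 8.94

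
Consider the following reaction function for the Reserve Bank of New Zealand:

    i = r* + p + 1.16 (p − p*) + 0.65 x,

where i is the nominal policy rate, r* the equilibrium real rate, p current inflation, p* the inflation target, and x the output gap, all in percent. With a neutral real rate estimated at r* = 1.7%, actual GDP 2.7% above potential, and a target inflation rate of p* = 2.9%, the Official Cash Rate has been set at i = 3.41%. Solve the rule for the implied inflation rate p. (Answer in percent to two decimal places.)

Output 2.7% above potential → x = 2.7.
Collecting p: i = r* + (1 + 1.16) p − 1.16 p* + 0.65 x
2.16 p = 3.41 − 1.7 + 1.16 × 2.9 − 0.65 × 2.7 = 3.319
p = 3.319 / 2.16 = 1.54

1.54%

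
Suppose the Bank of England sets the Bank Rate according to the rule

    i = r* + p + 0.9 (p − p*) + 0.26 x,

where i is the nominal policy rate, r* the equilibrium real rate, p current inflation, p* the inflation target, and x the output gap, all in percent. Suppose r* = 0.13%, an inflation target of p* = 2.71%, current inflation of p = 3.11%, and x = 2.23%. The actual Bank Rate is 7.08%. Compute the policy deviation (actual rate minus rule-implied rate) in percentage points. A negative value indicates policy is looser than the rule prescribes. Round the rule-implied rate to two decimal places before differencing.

i = 0.13 + 3.11 + 0.9 × (3.11 − 2.71) + 0.26 × 2.23
   = 0.13 + 3.11 + 0.36 + 0.5798 = 4.18
Deviation = 7.08 − 4.18 = 2.90 pp.

2.90 pp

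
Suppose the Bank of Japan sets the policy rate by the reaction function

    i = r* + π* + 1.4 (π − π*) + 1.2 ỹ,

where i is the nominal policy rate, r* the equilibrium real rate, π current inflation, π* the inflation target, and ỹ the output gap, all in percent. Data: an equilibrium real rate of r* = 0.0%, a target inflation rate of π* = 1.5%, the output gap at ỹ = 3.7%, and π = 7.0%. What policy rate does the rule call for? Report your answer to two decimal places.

i = 0.0 + 1.5 + 1.4 × (7.0 − 1.5) + 1.2 × 3.7
   = 0.0 + 1.5 + 7.7 + 4.44 = 13.64

13.64%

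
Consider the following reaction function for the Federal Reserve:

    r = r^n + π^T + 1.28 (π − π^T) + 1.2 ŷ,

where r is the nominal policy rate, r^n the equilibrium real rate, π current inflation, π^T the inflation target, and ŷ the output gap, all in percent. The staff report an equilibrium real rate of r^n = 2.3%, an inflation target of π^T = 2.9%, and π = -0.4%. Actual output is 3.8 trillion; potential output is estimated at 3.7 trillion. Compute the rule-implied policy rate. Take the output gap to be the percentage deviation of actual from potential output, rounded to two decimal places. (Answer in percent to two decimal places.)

4.22%

Output gap = 100 × (3.8 − 3.7) / 3.7 = 2.70%.
r = 2.30 + 2.90 + 1.28 × (-0.40 − 2.90) + 1.2 × 2.70
   = 2.30 + 2.9 − 4.224 + 3.24 = 4.22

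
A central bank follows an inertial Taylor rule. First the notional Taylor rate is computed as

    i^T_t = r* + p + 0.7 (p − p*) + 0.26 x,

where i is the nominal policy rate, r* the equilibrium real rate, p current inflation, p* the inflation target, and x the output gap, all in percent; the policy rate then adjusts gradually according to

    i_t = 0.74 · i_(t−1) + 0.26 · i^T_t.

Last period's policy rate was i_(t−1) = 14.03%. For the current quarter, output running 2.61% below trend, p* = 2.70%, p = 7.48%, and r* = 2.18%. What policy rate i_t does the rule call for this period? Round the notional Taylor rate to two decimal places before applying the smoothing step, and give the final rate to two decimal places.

13.59%

Output 2.61% below potential → x = -2.61.
i^T_t = 2.18 + 7.48 + 0.7 × (7.48 − 2.70) + 0.26 × (-2.61)
   = 2.18 + 7.48 + 3.346 − 0.6786 = 12.33
i_t = 0.74 × 14.03 + 0.26 × 12.33 = 10.3822 + 3.2058 = 13.59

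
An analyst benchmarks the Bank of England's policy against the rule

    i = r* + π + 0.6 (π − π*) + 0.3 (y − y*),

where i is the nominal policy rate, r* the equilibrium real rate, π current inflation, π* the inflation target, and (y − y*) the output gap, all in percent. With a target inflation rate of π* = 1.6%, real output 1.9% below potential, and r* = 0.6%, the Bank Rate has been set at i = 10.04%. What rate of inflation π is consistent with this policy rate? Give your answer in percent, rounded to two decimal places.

6.86%

Output 1.9% below potential → (y − y*) = -1.9.
Collecting π: i = r* + (1 + 0.6) π − 0.6 π* + 0.3 (y − y*)
1.6 π = 10.04 − 0.6 + 0.6 × 1.6 − 0.3 × (-1.9) = 10.97
π = 10.97 / 1.6 = 6.86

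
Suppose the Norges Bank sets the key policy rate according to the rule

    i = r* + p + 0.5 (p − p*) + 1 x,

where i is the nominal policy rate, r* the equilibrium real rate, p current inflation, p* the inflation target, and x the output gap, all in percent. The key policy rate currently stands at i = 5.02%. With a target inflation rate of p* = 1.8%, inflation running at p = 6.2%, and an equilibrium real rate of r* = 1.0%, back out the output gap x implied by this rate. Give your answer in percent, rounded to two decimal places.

-4.38%

1 x = 5.02 − 1.0 − 6.2 − 0.5 × (6.2 − 1.8) = -4.38
x = -4.38 / 1 = -4.38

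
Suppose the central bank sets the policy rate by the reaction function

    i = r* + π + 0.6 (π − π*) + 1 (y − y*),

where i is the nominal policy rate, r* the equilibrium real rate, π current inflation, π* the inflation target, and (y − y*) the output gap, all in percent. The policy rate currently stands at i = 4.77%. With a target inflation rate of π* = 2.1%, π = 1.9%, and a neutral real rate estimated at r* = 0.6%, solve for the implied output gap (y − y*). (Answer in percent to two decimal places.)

2.39%

1 (y − y*) = 4.77 − 0.6 − 1.9 − 0.6 × (1.9 − 2.1) = 2.39
(y − y*) = 2.39 / 1 = 2.39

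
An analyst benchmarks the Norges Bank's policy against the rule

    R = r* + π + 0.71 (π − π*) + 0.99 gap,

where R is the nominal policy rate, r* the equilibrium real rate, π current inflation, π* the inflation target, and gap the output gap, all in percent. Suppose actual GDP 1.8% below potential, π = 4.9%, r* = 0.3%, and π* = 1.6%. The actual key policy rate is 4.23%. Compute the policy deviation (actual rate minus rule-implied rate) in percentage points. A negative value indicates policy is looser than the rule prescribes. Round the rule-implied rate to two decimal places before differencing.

-1.53 pp

Output 1.8% below potential → gap = -1.8.
R = 0.3 + 4.9 + 0.71 × (4.9 − 1.6) + 0.99 × (-1.8)
   = 0.3 + 4.9 + 2.343 − 1.782 = 5.76
Deviation = 4.23 − 5.76 = -1.53 pp.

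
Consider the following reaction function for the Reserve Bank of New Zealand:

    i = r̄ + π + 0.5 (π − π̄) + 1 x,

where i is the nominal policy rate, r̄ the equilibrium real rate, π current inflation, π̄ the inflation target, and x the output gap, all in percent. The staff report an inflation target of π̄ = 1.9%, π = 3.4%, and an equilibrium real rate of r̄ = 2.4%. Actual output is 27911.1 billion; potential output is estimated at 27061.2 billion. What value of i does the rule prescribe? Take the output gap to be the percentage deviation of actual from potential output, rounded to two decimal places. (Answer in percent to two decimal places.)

Output gap = 100 × (27911.1 − 27061.2) / 27061.2 = 3.14%.
i = 2.40 + 3.40 + 0.5 × (3.40 − 1.90) + 1 × 3.14
   = 2.40 + 3.4 + 0.75 + 3.14 = 9.69

9.69%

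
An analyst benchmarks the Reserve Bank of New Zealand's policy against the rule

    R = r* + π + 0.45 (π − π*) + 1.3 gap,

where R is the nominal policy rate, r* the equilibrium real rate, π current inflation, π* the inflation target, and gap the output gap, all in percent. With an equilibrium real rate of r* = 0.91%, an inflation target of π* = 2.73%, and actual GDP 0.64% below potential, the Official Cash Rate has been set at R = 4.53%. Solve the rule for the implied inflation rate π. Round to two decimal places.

Output 0.64% below potential → gap = -0.64.
Collecting π: R = r* + (1 + 0.45) π − 0.45 π* + 1.3 gap
1.45 π = 4.53 − 0.91 + 0.45 × 2.73 − 1.3 × (-0.64) = 5.6805
π = 5.6805 / 1.45 = 3.92

3.92%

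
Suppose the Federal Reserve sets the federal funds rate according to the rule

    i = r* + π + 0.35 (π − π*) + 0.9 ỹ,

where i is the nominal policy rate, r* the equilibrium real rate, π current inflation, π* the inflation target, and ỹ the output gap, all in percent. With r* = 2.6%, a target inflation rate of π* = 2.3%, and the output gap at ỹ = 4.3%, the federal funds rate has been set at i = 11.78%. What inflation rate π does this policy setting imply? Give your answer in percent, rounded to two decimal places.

4.53%

Collecting π: i = r* + (1 + 0.35) π − 0.35 π* + 0.9 ỹ
1.35 π = 11.78 − 2.6 + 0.35 × 2.3 − 0.9 × 4.3 = 6.115
π = 6.115 / 1.35 = 4.53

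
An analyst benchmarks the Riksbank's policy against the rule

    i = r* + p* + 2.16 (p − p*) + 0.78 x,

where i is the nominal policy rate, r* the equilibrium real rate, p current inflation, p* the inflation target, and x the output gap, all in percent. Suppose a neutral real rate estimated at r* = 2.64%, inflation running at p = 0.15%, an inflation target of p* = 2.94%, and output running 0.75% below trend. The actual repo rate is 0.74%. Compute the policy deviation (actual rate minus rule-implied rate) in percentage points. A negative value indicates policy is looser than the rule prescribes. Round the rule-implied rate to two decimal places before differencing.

Output 0.75% below potential → x = -0.75.
i = 2.64 + 2.94 + 2.16 × (0.15 − 2.94) + 0.78 × (-0.75)
   = 2.64 + 2.94 − 6.0264 − 0.585 = -1.03
Deviation = 0.74 − (-1.03) = 1.77 pp.

1.77 pp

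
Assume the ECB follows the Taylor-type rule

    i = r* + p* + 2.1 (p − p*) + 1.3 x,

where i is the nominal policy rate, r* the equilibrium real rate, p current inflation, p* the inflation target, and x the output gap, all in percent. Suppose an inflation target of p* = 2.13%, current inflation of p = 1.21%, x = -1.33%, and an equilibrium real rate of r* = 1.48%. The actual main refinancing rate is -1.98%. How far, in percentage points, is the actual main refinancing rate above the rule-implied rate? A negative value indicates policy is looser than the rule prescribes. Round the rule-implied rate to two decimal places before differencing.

-1.93 pp

i = 1.48 + 2.13 + 2.1 × (1.21 − 2.13) + 1.3 × (-1.33)
   = 1.48 + 2.13 − 1.932 − 1.729 = -0.05
Deviation = -1.98 − (-0.05) = -1.93 pp.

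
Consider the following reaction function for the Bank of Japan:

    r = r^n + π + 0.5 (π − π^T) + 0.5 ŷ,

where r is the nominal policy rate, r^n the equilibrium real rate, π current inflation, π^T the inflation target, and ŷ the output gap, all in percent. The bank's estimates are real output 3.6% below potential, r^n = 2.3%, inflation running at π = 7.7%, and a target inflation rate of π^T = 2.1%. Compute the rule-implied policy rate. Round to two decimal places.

11.00%

Output 3.6% below potential → ŷ = -3.6.
r = 2.3 + 7.7 + 0.5 × (7.7 − 2.1) + 0.5 × (-3.6)
   = 2.3 + 7.7 + 2.8 − 1.8 = 11.00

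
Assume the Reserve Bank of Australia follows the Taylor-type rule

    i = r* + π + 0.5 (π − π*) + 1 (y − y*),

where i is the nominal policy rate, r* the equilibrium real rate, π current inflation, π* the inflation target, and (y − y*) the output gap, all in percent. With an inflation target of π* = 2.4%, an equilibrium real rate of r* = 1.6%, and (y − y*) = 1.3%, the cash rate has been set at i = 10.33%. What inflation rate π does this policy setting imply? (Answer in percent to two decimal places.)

5.75%

Collecting π: i = r* + (1 + 0.5) π − 0.5 π* + 1 (y − y*)
1.5 π = 10.33 − 1.6 + 0.5 × 2.4 − 1 × 1.3 = 8.63
π = 8.63 / 1.5 = 5.75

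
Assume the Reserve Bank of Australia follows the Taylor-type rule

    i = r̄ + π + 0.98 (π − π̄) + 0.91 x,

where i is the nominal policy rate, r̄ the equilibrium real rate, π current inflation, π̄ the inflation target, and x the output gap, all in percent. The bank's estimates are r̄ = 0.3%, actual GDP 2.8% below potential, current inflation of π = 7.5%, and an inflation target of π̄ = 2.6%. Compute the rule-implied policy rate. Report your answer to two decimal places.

Output 2.8% below potential → x = -2.8.
i = 0.3 + 7.5 + 0.98 × (7.5 − 2.6) + 0.91 × (-2.8)
   = 0.3 + 7.5 + 4.802 − 2.548 = 10.05

10.05%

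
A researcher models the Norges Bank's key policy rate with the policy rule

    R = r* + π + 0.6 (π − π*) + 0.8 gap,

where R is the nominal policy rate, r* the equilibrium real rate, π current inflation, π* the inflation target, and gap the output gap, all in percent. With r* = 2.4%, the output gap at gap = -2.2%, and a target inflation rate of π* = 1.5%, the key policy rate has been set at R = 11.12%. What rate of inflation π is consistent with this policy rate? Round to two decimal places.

7.11%

Collecting π: R = r* + (1 + 0.6) π − 0.6 π* + 0.8 gap
1.6 π = 11.12 − 2.4 + 0.6 × 1.5 − 0.8 × (-2.2) = 11.38
π = 11.38 / 1.6 = 7.11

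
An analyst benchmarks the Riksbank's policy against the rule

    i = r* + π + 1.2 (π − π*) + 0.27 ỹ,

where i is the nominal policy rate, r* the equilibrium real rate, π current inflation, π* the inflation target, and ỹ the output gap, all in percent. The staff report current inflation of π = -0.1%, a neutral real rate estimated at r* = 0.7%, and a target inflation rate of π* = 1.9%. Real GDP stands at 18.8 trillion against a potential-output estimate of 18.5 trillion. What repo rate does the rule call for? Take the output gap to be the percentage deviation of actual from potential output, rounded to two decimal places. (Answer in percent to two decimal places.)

Output gap = 100 × (18.8 − 18.5) / 18.5 = 1.62%.
i = 0.70 + (-0.10) + 1.2 × (-0.10 − 1.90) + 0.27 × 1.62
   = 0.70 − 0.1 − 2.4 + 0.4374 = -1.36

-1.36%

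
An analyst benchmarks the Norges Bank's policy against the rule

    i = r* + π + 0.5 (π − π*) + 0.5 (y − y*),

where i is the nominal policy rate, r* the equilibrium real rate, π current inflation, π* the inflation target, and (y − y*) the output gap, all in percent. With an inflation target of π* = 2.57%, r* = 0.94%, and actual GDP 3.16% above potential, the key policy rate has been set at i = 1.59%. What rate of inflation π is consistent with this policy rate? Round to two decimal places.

0.24%

Output 3.16% above potential → (y − y*) = 3.16.
Collecting π: i = r* + (1 + 0.5) π − 0.5 π* + 0.5 (y − y*)
1.5 π = 1.59 − 0.94 + 0.5 × 2.57 − 0.5 × 3.16 = 0.355
π = 0.355 / 1.5 = 0.24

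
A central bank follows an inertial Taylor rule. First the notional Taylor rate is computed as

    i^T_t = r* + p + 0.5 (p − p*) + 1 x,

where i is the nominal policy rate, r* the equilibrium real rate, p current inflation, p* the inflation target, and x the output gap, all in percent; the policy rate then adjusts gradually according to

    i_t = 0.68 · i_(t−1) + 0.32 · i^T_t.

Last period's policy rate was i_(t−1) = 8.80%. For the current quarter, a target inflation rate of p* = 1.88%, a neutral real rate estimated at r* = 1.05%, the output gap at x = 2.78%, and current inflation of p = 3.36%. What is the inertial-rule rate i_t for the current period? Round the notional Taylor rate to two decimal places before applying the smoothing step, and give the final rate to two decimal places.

i^T_t = 1.05 + 3.36 + 0.5 × (3.36 − 1.88) + 1 × 2.78
   = 1.05 + 3.36 + 0.74 + 2.78 = 7.93
i_t = 0.68 × 8.80 + 0.32 × 7.93 = 5.984 + 2.5376 = 8.52

8.52%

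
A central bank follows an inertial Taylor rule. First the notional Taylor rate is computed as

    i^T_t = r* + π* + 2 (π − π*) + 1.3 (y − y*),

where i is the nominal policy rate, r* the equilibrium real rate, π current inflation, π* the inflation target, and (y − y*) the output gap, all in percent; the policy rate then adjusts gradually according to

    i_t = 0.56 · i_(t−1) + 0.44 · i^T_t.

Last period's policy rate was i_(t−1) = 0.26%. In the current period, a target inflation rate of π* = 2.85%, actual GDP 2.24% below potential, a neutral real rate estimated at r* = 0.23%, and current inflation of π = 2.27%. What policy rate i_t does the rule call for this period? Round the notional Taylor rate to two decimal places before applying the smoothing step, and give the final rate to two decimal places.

Output 2.24% below potential → (y − y*) = -2.24.
i^T_t = 0.23 + 2.85 + 2 × (2.27 − 2.85) + 1.3 × (-2.24)
   = 0.23 + 2.85 − 1.16 − 2.912 = -0.99
i_t = 0.56 × 0.26 + 0.44 × (-0.99) = 0.1456 − 0.4356 = -0.29

-0.29%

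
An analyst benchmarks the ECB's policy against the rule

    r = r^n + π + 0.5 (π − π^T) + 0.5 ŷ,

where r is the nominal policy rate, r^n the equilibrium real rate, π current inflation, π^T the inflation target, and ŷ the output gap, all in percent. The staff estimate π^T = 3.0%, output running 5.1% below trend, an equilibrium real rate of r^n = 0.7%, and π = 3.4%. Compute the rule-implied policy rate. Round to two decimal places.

Output 5.1% below potential → ŷ = -5.1.
r = 0.7 + 3.4 + 0.5 × (3.4 − 3.0) + 0.5 × (-5.1)
   = 0.7 + 3.4 + 0.2 − 2.55 = 1.75

1.75%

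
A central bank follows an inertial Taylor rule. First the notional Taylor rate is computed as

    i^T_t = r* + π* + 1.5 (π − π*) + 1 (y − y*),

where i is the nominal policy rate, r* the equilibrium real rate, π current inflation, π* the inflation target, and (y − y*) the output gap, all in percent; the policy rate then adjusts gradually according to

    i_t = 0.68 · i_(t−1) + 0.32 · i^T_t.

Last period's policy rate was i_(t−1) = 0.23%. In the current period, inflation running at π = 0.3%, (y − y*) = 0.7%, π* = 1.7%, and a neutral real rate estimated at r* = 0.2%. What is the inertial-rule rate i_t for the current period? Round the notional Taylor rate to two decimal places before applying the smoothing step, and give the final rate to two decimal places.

i^T_t = 0.2 + 1.7 + 1.5 × (0.3 − 1.7) + 1 × 0.7
   = 0.2 + 1.7 − 2.1 + 0.7 = 0.50
i_t = 0.68 × 0.23 + 0.32 × 0.50 = 0.1564 + 0.16 = 0.32

0.32%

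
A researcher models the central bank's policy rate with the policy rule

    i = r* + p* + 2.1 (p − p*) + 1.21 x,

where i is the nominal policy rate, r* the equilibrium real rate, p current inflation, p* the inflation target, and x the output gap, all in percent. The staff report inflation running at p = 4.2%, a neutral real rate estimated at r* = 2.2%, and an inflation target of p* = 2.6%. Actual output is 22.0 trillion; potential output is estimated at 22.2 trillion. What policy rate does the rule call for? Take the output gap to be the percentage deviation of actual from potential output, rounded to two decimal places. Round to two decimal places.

Output gap = 100 × (22.0 − 22.2) / 22.2 = -0.90%.
i = 2.20 + 2.60 + 2.1 × (4.20 − 2.60) + 1.21 × (-0.90)
   = 2.20 + 2.6 + 3.36 − 1.089 = 7.07

7.07%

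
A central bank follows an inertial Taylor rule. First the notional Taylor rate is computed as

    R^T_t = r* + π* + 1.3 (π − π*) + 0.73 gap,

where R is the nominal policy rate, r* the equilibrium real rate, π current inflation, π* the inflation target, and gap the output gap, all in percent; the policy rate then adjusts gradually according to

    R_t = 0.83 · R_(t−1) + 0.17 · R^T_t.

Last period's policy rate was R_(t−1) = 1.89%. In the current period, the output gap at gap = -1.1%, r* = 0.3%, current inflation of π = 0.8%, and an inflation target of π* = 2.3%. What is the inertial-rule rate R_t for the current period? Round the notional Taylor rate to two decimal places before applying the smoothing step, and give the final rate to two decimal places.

1.54%

R^T_t = 0.3 + 2.3 + 1.3 × (0.8 − 2.3) + 0.73 × (-1.1)
   = 0.3 + 2.3 − 1.95 − 0.803 = -0.15
R_t = 0.83 × 1.89 + 0.17 × (-0.15) = 1.5687 − 0.0255 = 1.54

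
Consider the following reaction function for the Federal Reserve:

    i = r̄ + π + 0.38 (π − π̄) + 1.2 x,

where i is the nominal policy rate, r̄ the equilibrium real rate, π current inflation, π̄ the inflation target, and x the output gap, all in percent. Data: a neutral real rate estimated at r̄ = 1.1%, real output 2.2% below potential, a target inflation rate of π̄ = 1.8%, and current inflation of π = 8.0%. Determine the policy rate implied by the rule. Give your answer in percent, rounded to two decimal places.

8.82%

Output 2.2% below potential → x = -2.2.
i = 1.1 + 8.0 + 0.38 × (8.0 − 1.8) + 1.2 × (-2.2)
   = 1.1 + 8 + 2.356 − 2.64 = 8.82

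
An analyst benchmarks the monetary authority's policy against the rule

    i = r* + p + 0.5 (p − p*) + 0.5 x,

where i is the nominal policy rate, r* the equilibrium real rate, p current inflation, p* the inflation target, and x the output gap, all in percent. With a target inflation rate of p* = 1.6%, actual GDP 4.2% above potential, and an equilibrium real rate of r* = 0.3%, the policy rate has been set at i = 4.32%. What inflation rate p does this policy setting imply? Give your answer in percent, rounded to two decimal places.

Output 4.2% above potential → x = 4.2.
Collecting p: i = r* + (1 + 0.5) p − 0.5 p* + 0.5 x
1.5 p = 4.32 − 0.3 + 0.5 × 1.6 − 0.5 × 4.2 = 2.72
p = 2.72 / 1.5 = 1.81

1.81%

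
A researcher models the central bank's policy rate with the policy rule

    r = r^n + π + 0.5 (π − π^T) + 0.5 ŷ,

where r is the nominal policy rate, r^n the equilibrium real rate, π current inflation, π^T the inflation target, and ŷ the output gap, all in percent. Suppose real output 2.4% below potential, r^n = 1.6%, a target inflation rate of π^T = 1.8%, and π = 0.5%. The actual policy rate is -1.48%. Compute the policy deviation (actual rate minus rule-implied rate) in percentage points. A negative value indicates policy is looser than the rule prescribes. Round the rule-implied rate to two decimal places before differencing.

Output 2.4% below potential → ŷ = -2.4.
r = 1.6 + 0.5 + 0.5 × (0.5 − 1.8) + 0.5 × (-2.4)
   = 1.6 + 0.5 − 0.65 − 1.2 = 0.25
Deviation = -1.48 − 0.25 = -1.73 pp.

-1.73 pp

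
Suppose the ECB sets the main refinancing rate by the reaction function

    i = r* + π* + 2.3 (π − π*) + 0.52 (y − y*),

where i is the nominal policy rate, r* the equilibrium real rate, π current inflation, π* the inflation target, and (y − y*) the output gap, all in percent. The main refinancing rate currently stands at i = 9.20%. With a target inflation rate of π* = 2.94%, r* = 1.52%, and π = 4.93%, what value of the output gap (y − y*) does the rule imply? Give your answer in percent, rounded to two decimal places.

0.31%

0.52 (y − y*) = 9.20 − 1.52 − 2.94 − 2.3 × (4.93 − 2.94) = 0.163
(y − y*) = 0.163 / 0.52 = 0.31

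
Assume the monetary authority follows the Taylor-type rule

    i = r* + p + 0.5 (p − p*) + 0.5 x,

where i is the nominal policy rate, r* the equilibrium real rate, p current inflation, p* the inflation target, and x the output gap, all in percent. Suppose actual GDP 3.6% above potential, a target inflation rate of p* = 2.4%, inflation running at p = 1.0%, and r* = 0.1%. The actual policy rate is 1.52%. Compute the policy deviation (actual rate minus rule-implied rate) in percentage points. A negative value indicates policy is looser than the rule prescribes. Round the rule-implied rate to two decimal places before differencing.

-0.68 pp

Output 3.6% above potential → x = 3.6.
i = 0.1 + 1.0 + 0.5 × (1.0 − 2.4) + 0.5 × 3.6
   = 0.1 + 1 − 0.7 + 1.8 = 2.20
Deviation = 1.52 − 2.20 = -0.68 pp.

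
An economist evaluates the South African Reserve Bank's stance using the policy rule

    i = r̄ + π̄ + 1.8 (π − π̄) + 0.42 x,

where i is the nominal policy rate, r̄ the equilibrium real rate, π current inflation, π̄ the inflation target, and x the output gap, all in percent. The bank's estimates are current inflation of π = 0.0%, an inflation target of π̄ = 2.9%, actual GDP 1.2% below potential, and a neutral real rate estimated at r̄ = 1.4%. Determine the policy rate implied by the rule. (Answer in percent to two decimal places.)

Output 1.2% below potential → x = -1.2.
i = 1.4 + 2.9 + 1.8 × (0.0 − 2.9) + 0.42 × (-1.2)
   = 1.4 + 2.9 − 5.22 − 0.504 = -1.42

-1.42%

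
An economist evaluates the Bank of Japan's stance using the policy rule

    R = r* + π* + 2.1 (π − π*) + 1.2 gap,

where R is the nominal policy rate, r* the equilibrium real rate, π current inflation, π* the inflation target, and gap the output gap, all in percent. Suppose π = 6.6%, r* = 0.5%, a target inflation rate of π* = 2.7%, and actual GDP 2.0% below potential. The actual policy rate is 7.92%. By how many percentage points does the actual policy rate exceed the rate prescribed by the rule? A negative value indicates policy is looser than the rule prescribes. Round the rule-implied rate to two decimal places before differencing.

Output 2.0% below potential → gap = -2.0.
R = 0.5 + 2.7 + 2.1 × (6.6 − 2.7) + 1.2 × (-2.0)
   = 0.5 + 2.7 + 8.19 − 2.4 = 8.99
Deviation = 7.92 − 8.99 = -1.07 pp.

-1.07 pp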